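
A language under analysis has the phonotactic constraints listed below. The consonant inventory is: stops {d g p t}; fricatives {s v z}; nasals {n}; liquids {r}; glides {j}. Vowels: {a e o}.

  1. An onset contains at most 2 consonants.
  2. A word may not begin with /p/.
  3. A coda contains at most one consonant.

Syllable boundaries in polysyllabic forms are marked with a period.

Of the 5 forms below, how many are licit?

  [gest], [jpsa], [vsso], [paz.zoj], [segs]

[gest] — violates constraint 3: syllable 1 coda /st/ has 2 consonants (> 1) → illicit
[jpsa] — violates constraint 1: syllable 1 onset /jps/ has 3 consonants (> 2) → illicit
[vsso] — violates constraint 1: syllable 1 onset /vss/ has 3 consonants (> 2) → illicit
[paz.zoj] — violates constraint 2: word begins with /p/ → illicit
[segs] — violates constraint 3: syllable 1 coda /gs/ has 2 consonants (> 1) → illicit
No form is licit → 0.

0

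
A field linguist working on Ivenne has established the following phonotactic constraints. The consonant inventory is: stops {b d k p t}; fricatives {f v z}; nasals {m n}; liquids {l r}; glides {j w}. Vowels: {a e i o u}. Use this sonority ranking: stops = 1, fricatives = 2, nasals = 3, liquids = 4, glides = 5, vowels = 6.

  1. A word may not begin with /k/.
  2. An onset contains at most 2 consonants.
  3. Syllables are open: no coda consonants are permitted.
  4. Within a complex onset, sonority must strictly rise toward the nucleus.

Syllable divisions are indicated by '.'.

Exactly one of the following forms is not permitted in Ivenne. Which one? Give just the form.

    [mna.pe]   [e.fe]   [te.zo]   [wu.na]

[mna.pe] — violates constraint 4: syllable 1 onset /mn/: /m/ (nasal, 3) → /n/ (nasal, 3) does not rise → not permitted
[e.fe] — σ1 onset /∅/, coda /∅/ ok; σ2 onset /f/, coda /∅/ ok → permitted
[te.zo] — σ1 onset /t/, coda /∅/ ok; σ2 onset /z/, coda /∅/ ok → permitted
[wu.na] — σ1 onset /w/, coda /∅/ ok; σ2 onset /n/, coda /∅/ ok → permitted

[mna.pe]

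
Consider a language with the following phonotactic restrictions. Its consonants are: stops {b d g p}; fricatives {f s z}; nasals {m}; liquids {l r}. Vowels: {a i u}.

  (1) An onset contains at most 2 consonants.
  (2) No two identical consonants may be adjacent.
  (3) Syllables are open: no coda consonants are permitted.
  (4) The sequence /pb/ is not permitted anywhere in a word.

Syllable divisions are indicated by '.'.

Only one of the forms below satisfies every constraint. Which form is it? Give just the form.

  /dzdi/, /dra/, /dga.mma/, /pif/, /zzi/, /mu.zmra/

/dzdi/ — violates constraint 1: syllable 1 onset /dzd/ has 3 consonants (> 2) → not permitted
/dra/ — σ1 onset /dr/ (2C), coda /∅/ ok → permitted
/dga.mma/ — violates constraint 2: adjacent identical consonants /mm/ → not permitted
/pif/ — violates constraint 3: syllable 1 coda /f/ has 1 consonant (> 0) → not permitted
/zzi/ — violates constraint 2: adjacent identical consonants /zz/ → not permitted
/mu.zmra/ — violates constraint 1: syllable 2 onset /zmr/ has 3 consonants (> 2) → not permitted

/dra/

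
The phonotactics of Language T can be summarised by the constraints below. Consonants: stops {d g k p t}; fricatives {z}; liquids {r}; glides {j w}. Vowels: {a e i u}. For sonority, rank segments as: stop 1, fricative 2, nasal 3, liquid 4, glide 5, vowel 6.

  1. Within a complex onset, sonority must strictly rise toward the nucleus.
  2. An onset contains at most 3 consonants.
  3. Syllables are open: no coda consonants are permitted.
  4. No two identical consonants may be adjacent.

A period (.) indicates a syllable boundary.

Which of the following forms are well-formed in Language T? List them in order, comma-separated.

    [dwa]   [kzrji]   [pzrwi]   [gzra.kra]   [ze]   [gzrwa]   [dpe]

[dwa] — σ1 onset /dw/ (1→5 rises), coda /∅/ ok → well-formed
[kzrji] — violates constraint 2: syllable 1 onset /kzrj/ has 4 consonants (> 3) → ill-formed
[pzrwi] — violates constraint 2: syllable 1 onset /pzrw/ has 4 consonants (> 3) → ill-formed
[gzra.kra] — σ1 onset /gzr/ (1→2→4 rises), coda /∅/ ok; σ2 onset /kr/ (1→4 rises), coda /∅/ ok → well-formed
[ze] — σ1 onset /z/, coda /∅/ ok → well-formed
[gzrwa] — violates constraint 2: syllable 1 onset /gzrw/ has 4 consonants (> 3) → ill-formed
[dpe] — violates constraint 1: syllable 1 onset /dp/: /d/ (stop, 1) → /p/ (stop, 1) does not rise → ill-formed

[dwa], [gzra.kra], [ze]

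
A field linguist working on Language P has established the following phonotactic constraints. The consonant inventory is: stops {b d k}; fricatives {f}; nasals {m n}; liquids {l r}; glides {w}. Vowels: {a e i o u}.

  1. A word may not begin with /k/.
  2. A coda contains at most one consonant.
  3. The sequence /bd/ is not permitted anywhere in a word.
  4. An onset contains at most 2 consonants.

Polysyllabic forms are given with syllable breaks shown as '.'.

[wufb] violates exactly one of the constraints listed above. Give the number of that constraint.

[wufb]: syllable 1 coda /fb/ has 2 consonants (> 1).
This is a violation of constraint 2: "A coda contains at most one consonant."
The remaining constraints (1, 3, 4) are satisfied.

2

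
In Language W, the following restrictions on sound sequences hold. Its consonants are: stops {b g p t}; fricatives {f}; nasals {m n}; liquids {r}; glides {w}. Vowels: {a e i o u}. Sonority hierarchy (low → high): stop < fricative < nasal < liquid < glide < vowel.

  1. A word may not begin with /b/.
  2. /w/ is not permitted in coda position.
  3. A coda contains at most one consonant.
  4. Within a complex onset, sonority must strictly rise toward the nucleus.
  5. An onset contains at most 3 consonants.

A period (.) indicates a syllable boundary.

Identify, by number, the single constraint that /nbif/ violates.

/nbif/: syllable 1 onset /nb/: /n/ (nasal, 3) → /b/ (stop, 1) does not rise.
This is a violation of constraint 4: "Within a complex onset, sonority must strictly rise toward the nucleus."
The remaining constraints (1, 2, 3, 5) are satisfied.

4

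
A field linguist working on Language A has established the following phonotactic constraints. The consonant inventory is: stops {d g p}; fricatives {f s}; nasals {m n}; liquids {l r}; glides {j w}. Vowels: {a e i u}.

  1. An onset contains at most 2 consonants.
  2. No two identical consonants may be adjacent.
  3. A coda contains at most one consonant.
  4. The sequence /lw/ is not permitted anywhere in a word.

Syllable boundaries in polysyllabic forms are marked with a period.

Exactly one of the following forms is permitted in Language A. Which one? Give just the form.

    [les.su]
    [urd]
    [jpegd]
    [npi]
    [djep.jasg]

[les.su] — violates constraint 2: adjacent identical consonants /ss/ → not permitted
[urd] — violates constraint 3: syllable 1 coda /rd/ has 2 consonants (> 1) → not permitted
[jpegd] — violates constraint 3: syllable 1 coda /gd/ has 2 consonants (> 1) → not permitted
[npi] — σ1 onset /np/ (2C), coda /∅/ ok → permitted
[djep.jasg] — violates constraint 3: syllable 2 coda /sg/ has 2 consonants (> 1) → not permitted

[npi]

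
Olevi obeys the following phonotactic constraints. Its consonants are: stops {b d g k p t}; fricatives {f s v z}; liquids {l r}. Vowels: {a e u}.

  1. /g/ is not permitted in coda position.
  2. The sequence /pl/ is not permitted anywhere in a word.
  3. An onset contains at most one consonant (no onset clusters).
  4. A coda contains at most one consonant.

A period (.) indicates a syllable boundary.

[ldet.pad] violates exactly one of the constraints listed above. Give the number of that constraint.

3

[ldet.pad]: syllable 1 onset /ld/ has 2 consonants (> 1).
This is a violation of constraint 3: "An onset contains at most one consonant (no onset clusters)."
The remaining constraints (1, 2, 4) are satisfied.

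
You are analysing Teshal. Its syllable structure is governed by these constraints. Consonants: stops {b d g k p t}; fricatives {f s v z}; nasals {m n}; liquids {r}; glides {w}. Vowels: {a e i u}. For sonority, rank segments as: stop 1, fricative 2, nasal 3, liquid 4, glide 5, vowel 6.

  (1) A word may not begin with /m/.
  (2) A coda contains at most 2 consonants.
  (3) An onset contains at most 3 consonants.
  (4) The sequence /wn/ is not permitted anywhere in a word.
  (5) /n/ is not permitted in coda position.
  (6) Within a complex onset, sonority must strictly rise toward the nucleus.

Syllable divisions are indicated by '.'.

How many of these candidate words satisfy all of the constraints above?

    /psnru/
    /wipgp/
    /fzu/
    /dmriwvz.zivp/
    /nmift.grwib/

/psnru/ — violates constraint 3: syllable 1 onset /psnr/ has 4 consonants (> 3) → ill-formed
/wipgp/ — violates constraint 2: syllable 1 coda /pgp/ has 3 consonants (> 2) → ill-formed
/fzu/ — violates constraint 6: syllable 1 onset /fz/: /f/ (fricative, 2) → /z/ (fricative, 2) does not rise → ill-formed
/dmriwvz.zivp/ — violates constraint 2: syllable 1 coda /wvz/ has 3 consonants (> 2) → ill-formed
/nmift.grwib/ — violates constraint 6: syllable 1 onset /nm/: /n/ (nasal, 3) → /m/ (nasal, 3) does not rise → ill-formed
No form is well-formed → 0.

0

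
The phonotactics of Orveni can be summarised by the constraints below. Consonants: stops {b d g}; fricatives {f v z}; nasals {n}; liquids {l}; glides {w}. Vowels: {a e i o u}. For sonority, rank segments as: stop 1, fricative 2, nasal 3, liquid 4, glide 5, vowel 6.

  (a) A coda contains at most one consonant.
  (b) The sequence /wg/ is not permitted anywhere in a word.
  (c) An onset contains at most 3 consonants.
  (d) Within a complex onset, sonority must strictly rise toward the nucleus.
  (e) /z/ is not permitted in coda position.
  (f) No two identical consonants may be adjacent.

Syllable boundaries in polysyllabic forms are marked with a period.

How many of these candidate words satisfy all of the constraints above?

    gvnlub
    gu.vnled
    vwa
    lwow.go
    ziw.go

gvnlub — violates constraint (c): syllable 1 onset /gvnl/ has 4 consonants (> 3) → illicit
gu.vnled — σ1 onset /g/, coda /∅/ ok; σ2 onset /vnl/ (2→3→4 rises), coda /d/ ok → licit
vwa — σ1 onset /vw/ (2→5 rises), coda /∅/ ok → licit
lwow.go — violates constraint (b): contains banned sequence /wg/ → illicit
ziw.go — violates constraint (b): contains banned sequence /wg/ → illicit
Licit: gu.vnled, vwa → 2.

2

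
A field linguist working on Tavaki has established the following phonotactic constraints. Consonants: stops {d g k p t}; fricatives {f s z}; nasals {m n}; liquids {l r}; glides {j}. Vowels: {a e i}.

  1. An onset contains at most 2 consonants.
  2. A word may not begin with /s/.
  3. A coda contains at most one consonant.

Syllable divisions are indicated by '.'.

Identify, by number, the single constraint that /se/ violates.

/se/: word begins with /s/.
This is a violation of constraint 2: "A word may not begin with /s/."
The remaining constraints (1, 3) are satisfied.

2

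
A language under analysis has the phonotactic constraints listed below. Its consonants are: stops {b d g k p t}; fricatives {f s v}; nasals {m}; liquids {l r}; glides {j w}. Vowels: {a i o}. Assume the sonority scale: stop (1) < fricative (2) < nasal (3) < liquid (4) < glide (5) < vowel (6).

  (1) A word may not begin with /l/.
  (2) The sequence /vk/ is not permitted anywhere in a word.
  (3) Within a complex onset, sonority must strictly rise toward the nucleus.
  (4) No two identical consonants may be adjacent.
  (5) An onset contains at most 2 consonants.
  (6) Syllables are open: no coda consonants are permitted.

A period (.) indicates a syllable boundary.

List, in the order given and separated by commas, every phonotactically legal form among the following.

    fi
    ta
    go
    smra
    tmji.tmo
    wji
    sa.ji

fi — σ1 onset /f/, coda /∅/ ok → phonotactically legal
ta — σ1 onset /t/, coda /∅/ ok → phonotactically legal
go — σ1 onset /g/, coda /∅/ ok → phonotactically legal
smra — violates constraint 5: syllable 1 onset /smr/ has 3 consonants (> 2) → phonotactically illegal
tmji.tmo — violates constraint 5: syllable 1 onset /tmj/ has 3 consonants (> 2) → phonotactically illegal
wji — violates constraint 3: syllable 1 onset /wj/: /w/ (glide, 5) → /j/ (glide, 5) does not rise → phonotactically illegal
sa.ji — σ1 onset /s/, coda /∅/ ok; σ2 onset /j/, coda /∅/ ok → phonotactically legal

fi, ta, go, sa.ji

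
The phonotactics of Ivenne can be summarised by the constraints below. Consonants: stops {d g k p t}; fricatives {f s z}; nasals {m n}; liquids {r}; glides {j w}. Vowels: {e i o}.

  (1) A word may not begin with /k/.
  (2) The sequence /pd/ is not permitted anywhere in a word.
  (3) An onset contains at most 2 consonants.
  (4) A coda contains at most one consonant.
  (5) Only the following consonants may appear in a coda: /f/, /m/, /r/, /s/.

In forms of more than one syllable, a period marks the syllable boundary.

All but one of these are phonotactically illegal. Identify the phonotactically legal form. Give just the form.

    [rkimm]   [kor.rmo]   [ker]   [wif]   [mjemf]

[rkimm] — violates constraint 4: syllable 1 coda /mm/ has 2 consonants (> 1) → phonotactically illegal
[kor.rmo] — violates constraint 1: word begins with /k/ → phonotactically illegal
[ker] — violates constraint 1: word begins with /k/ → phonotactically illegal
[wif] — σ1 onset /w/, coda /f/ ok → phonotactically legal
[mjemf] — violates constraint 4: syllable 1 coda /mf/ has 2 consonants (> 1) → phonotactically illegal

[wif]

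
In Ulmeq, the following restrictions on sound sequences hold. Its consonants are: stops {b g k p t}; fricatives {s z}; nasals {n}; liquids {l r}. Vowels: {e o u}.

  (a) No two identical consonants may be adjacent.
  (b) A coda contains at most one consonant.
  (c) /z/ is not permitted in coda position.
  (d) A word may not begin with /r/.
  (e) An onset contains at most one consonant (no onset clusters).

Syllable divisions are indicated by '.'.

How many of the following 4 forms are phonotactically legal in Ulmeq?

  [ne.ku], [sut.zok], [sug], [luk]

4

[ne.ku] — σ1 onset /n/, coda /∅/ ok; σ2 onset /k/, coda /∅/ ok → phonotactically legal
[sut.zok] — σ1 onset /s/, coda /t/ ok; σ2 onset /z/, coda /k/ ok → phonotactically legal
[sug] — σ1 onset /s/, coda /g/ ok → phonotactically legal
[luk] — σ1 onset /l/, coda /k/ ok → phonotactically legal
Phonotactically legal: [ne.ku], [sut.zok], [sug], [luk] → 4.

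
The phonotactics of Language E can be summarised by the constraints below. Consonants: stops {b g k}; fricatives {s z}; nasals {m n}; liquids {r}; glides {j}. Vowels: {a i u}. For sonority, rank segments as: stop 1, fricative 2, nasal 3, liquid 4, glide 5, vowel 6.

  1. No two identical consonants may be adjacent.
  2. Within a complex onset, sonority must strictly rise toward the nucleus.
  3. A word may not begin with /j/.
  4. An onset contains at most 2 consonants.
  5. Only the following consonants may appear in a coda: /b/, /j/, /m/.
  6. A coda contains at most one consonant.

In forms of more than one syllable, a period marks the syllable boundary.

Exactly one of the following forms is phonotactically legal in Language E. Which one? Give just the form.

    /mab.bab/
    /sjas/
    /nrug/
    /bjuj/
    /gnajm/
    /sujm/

/bjuj/

/mab.bab/ — violates constraint 1: adjacent identical consonants /bb/ → phonotactically illegal
/sjas/ — violates constraint 5: syllable 1 coda contains /s/, which is not a licensed coda consonant → phonotactically illegal
/nrug/ — violates constraint 5: syllable 1 coda contains /g/, which is not a licensed coda consonant → phonotactically illegal
/bjuj/ — σ1 onset /bj/ (1→5 rises), coda /j/ ok → phonotactically legal
/gnajm/ — violates constraint 6: syllable 1 coda /jm/ has 2 consonants (> 1) → phonotactically illegal
/sujm/ — violates constraint 6: syllable 1 coda /jm/ has 2 consonants (> 1) → phonotactically illegal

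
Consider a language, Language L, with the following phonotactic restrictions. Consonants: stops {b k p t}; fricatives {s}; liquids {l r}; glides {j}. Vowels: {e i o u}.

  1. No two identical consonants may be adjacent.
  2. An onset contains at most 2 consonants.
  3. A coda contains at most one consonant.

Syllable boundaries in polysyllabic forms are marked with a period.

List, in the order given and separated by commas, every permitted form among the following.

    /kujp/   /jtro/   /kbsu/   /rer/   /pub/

/rer/, /pub/

/kujp/ — violates constraint 3: syllable 1 coda /jp/ has 2 consonants (> 1) → not permitted
/jtro/ — violates constraint 2: syllable 1 onset /jtr/ has 3 consonants (> 2) → not permitted
/kbsu/ — violates constraint 2: syllable 1 onset /kbs/ has 3 consonants (> 2) → not permitted
/rer/ — σ1 onset /r/, coda /r/ ok → permitted
/pub/ — σ1 onset /p/, coda /b/ ok → permitted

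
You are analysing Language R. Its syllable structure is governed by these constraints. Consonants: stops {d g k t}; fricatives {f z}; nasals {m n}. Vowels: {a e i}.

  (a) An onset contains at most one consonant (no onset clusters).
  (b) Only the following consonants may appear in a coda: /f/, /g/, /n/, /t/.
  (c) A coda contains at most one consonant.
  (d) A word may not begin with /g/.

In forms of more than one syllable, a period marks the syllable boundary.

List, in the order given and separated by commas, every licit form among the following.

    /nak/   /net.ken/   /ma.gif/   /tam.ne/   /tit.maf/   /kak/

/net.ken/, /ma.gif/, /tit.maf/

/nak/ — violates constraint (b): syllable 1 coda contains /k/, which is not a licensed coda consonant → illicit
/net.ken/ — σ1 onset /n/, coda /t/ ok; σ2 onset /k/, coda /n/ ok → licit
/ma.gif/ — σ1 onset /m/, coda /∅/ ok; σ2 onset /g/, coda /f/ ok → licit
/tam.ne/ — violates constraint (b): syllable 1 coda contains /m/, which is not a licensed coda consonant → illicit
/tit.maf/ — σ1 onset /t/, coda /t/ ok; σ2 onset /m/, coda /f/ ok → licit
/kak/ — violates constraint (b): syllable 1 coda contains /k/, which is not a licensed coda consonant → illicit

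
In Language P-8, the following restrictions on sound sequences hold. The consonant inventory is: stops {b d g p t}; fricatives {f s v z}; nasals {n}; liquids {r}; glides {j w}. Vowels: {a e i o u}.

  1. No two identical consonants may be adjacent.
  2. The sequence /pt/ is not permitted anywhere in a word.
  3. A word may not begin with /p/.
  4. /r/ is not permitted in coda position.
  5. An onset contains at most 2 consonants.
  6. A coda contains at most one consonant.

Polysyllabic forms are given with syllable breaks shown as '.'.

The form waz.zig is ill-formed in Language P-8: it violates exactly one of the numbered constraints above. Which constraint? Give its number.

waz.zig: adjacent identical consonants /zz/.
This is a violation of constraint 1: "No two identical consonants may be adjacent."
The remaining constraints (2, 3, 4, 5, 6) are satisfied.

1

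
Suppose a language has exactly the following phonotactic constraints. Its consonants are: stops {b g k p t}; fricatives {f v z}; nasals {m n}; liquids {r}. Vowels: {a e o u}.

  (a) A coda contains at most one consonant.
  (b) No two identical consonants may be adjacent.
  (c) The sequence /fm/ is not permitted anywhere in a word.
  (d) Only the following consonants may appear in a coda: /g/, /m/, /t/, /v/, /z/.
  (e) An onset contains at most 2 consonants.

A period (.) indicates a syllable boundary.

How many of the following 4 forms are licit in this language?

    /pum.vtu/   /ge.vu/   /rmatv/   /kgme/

/pum.vtu/ — σ1 onset /p/, coda /m/ ok; σ2 onset /vt/ (2C), coda /∅/ ok → licit
/ge.vu/ — σ1 onset /g/, coda /∅/ ok; σ2 onset /v/, coda /∅/ ok → licit
/rmatv/ — violates constraint (a): syllable 1 coda /tv/ has 2 consonants (> 1) → illicit
/kgme/ — violates constraint (e): syllable 1 onset /kgm/ has 3 consonants (> 2) → illicit
Licit: /pum.vtu/, /ge.vu/ → 2.

2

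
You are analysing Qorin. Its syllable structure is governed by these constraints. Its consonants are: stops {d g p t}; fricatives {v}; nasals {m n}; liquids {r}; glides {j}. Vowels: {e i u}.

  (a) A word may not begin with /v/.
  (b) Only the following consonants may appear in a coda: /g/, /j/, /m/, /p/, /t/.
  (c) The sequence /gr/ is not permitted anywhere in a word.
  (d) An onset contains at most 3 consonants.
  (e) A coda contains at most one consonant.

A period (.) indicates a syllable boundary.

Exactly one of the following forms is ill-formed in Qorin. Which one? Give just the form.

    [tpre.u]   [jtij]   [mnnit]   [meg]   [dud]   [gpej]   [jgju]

[dud]

[tpre.u] — σ1 onset /tpr/ (3C), coda /∅/ ok; σ2 onset /∅/, coda /∅/ ok → well-formed
[jtij] — σ1 onset /jt/ (2C), coda /j/ ok → well-formed
[mnnit] — σ1 onset /mnn/ (3C), coda /t/ ok → well-formed
[meg] — σ1 onset /m/, coda /g/ ok → well-formed
[dud] — violates constraint (b): syllable 1 coda contains /d/, which is not a licensed coda consonant → ill-formed
[gpej] — σ1 onset /gp/ (2C), coda /j/ ok → well-formed
[jgju] — σ1 onset /jgj/ (3C), coda /∅/ ok → well-formed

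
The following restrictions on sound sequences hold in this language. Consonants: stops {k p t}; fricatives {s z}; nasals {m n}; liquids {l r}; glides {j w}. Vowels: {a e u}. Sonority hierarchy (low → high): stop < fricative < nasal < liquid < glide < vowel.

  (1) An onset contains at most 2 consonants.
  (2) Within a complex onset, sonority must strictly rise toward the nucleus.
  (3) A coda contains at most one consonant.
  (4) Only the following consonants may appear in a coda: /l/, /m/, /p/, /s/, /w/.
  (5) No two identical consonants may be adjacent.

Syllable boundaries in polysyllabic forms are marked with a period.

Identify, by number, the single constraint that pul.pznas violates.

1

pul.pznas: syllable 2 onset /pzn/ has 3 consonants (> 2).
This is a violation of constraint 1: "An onset contains at most 2 consonants."
The remaining constraints (2, 3, 4, 5) are satisfied.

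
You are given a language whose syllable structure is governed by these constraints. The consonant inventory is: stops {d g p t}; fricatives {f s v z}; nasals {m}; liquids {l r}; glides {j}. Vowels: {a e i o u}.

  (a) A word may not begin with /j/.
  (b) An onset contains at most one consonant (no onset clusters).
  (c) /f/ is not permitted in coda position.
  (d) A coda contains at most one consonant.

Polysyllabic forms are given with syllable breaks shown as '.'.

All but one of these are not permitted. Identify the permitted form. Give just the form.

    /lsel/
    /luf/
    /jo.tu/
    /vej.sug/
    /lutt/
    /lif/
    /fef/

/lsel/ — violates constraint (b): syllable 1 onset /ls/ has 2 consonants (> 1) → not permitted
/luf/ — violates constraint (c): syllable 1 coda contains /f/ → not permitted
/jo.tu/ — violates constraint (a): word begins with /j/ → not permitted
/vej.sug/ — σ1 onset /v/, coda /j/ ok; σ2 onset /s/, coda /g/ ok → permitted
/lutt/ — violates constraint (d): syllable 1 coda /tt/ has 2 consonants (> 1) → not permitted
/lif/ — violates constraint (c): syllable 1 coda contains /f/ → not permitted
/fef/ — violates constraint (c): syllable 1 coda contains /f/ → not permitted

/vej.sug/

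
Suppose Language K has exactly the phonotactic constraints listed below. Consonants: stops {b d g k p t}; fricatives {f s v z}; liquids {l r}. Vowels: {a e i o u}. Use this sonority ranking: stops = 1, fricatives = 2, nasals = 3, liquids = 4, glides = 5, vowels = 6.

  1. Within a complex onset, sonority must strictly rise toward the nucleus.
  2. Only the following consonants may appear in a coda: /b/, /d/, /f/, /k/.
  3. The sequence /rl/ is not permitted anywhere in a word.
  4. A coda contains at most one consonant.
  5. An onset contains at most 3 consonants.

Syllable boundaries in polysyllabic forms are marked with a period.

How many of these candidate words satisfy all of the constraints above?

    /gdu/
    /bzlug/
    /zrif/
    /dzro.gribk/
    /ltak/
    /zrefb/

1

/gdu/ — violates constraint 1: syllable 1 onset /gd/: /g/ (stop, 1) → /d/ (stop, 1) does not rise → illicit
/bzlug/ — violates constraint 2: syllable 1 coda contains /g/, which is not a licensed coda consonant → illicit
/zrif/ — σ1 onset /zr/ (2→4 rises), coda /f/ ok → licit
/dzro.gribk/ — violates constraint 4: syllable 2 coda /bk/ has 2 consonants (> 1) → illicit
/ltak/ — violates constraint 1: syllable 1 onset /lt/: /l/ (liquid, 4) → /t/ (stop, 1) does not rise → illicit
/zrefb/ — violates constraint 4: syllable 1 coda /fb/ has 2 consonants (> 1) → illicit
Licit: /zrif/ → 1.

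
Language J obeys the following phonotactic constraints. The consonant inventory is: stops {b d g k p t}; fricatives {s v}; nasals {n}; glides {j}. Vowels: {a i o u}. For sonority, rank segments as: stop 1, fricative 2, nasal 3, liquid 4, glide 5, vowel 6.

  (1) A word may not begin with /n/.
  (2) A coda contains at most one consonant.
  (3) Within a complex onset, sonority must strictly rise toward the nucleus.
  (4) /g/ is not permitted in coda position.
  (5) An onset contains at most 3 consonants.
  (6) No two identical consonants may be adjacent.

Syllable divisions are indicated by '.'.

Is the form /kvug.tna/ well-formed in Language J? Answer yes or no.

no

/kvug.tna/ — violates constraint 4: syllable 1 coda contains /g/ → ill-formed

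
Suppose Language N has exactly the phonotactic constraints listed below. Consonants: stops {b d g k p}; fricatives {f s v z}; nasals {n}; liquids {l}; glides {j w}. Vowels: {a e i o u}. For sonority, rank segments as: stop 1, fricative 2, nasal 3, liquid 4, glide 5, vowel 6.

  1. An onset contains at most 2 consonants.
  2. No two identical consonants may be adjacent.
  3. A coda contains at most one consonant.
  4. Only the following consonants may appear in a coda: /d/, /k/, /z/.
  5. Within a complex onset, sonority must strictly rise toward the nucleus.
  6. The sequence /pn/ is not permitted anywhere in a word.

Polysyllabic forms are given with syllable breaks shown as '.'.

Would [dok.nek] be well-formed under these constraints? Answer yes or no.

[dok.nek] — σ1 onset /d/, coda /k/ ok; σ2 onset /n/, coda /k/ ok → well-formed

yes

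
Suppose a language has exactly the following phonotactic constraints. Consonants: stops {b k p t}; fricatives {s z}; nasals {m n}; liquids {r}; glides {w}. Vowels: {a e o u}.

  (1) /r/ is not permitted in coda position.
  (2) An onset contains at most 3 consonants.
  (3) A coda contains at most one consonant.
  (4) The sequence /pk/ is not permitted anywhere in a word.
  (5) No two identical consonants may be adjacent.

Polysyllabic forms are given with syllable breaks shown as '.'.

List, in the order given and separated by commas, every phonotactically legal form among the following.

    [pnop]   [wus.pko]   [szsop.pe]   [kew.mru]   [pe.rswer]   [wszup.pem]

[pnop] — σ1 onset /pn/ (2C), coda /p/ ok → phonotactically legal
[wus.pko] — violates constraint 4: contains banned sequence /pk/ → phonotactically illegal
[szsop.pe] — violates constraint 5: adjacent identical consonants /pp/ → phonotactically illegal
[kew.mru] — σ1 onset /k/, coda /w/ ok; σ2 onset /mr/ (2C), coda /∅/ ok → phonotactically legal
[pe.rswer] — violates constraint 1: syllable 2 coda contains /r/ → phonotactically illegal
[wszup.pem] — violates constraint 5: adjacent identical consonants /pp/ → phonotactically illegal

[pnop], [kew.mru]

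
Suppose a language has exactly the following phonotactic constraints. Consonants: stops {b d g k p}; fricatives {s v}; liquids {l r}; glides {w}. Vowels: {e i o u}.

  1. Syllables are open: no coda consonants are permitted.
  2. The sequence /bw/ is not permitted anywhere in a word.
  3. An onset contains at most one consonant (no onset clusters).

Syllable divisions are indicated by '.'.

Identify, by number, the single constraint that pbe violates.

pbe: syllable 1 onset /pb/ has 2 consonants (> 1).
This is a violation of constraint 3: "An onset contains at most one consonant (no onset clusters)."
The remaining constraints (1, 2) are satisfied.

3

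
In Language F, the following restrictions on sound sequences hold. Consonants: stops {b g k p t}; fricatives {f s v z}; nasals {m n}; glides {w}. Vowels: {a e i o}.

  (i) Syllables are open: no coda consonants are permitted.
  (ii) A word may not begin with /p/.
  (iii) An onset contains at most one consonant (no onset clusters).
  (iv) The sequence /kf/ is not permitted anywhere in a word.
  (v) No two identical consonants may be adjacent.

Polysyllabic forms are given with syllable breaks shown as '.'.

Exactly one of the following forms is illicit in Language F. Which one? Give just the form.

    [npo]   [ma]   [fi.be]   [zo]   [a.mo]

[npo] — violates constraint (iii): syllable 1 onset /np/ has 2 consonants (> 1) → illicit
[ma] — σ1 onset /m/, coda /∅/ ok → licit
[fi.be] — σ1 onset /f/, coda /∅/ ok; σ2 onset /b/, coda /∅/ ok → licit
[zo] — σ1 onset /z/, coda /∅/ ok → licit
[a.mo] — σ1 onset /∅/, coda /∅/ ok; σ2 onset /m/, coda /∅/ ok → licit

[npo]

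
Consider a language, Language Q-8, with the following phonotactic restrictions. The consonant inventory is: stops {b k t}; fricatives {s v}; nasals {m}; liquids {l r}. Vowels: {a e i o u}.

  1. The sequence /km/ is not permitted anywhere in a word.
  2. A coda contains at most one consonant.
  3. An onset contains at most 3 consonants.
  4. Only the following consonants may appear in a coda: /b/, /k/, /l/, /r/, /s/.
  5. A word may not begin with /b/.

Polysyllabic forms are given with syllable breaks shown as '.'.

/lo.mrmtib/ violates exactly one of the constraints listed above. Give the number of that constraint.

3

/lo.mrmtib/: syllable 2 onset /mrmt/ has 4 consonants (> 3).
This is a violation of constraint 3: "An onset contains at most 3 consonants."
The remaining constraints (1, 2, 4, 5) are satisfied.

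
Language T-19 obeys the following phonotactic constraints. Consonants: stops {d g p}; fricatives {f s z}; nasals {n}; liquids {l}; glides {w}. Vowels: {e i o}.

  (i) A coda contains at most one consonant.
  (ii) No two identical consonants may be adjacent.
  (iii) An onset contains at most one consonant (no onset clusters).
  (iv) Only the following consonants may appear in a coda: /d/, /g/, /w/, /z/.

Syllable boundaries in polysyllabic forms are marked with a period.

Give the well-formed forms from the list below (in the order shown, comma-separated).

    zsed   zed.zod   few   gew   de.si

zsed — violates constraint (iii): syllable 1 onset /zs/ has 2 consonants (> 1) → ill-formed
zed.zod — σ1 onset /z/, coda /d/ ok; σ2 onset /z/, coda /d/ ok → well-formed
few — σ1 onset /f/, coda /w/ ok → well-formed
gew — σ1 onset /g/, coda /w/ ok → well-formed
de.si — σ1 onset /d/, coda /∅/ ok; σ2 onset /s/, coda /∅/ ok → well-formed

zed.zod, few, gew, de.si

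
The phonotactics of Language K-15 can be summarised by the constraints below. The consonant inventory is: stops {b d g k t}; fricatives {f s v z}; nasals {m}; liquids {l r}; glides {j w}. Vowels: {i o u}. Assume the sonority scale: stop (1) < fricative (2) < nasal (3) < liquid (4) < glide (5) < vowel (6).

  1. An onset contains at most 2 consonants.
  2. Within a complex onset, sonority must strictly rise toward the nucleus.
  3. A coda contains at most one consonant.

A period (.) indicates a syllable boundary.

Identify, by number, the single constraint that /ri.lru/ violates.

2

/ri.lru/: syllable 2 onset /lr/: /l/ (liquid, 4) → /r/ (liquid, 4) does not rise.
This is a violation of constraint 2: "Within a complex onset, sonority must strictly rise toward the nucleus."
The remaining constraints (1, 3) are satisfied.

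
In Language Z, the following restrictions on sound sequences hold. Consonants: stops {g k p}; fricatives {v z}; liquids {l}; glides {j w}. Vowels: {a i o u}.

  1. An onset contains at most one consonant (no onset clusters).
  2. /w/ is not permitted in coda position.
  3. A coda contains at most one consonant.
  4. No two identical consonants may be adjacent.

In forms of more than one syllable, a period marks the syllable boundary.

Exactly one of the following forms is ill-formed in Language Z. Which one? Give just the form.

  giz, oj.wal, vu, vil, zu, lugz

giz — σ1 onset /g/, coda /z/ ok → well-formed
oj.wal — σ1 onset /∅/, coda /j/ ok; σ2 onset /w/, coda /l/ ok → well-formed
vu — σ1 onset /v/, coda /∅/ ok → well-formed
vil — σ1 onset /v/, coda /l/ ok → well-formed
zu — σ1 onset /z/, coda /∅/ ok → well-formed
lugz — violates constraint 3: syllable 1 coda /gz/ has 2 consonants (> 1) → ill-formed

lugz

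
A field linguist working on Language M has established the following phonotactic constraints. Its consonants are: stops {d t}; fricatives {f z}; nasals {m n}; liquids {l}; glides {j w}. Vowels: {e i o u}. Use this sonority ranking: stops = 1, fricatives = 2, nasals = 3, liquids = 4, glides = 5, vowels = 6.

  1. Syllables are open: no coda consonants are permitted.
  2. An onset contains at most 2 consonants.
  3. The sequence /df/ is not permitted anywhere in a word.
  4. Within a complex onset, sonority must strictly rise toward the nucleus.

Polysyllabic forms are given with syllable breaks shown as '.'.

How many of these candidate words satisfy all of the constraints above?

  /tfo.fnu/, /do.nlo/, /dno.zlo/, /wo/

/tfo.fnu/ — σ1 onset /tf/ (1→2 rises), coda /∅/ ok; σ2 onset /fn/ (2→3 rises), coda /∅/ ok → well-formed
/do.nlo/ — σ1 onset /d/, coda /∅/ ok; σ2 onset /nl/ (3→4 rises), coda /∅/ ok → well-formed
/dno.zlo/ — σ1 onset /dn/ (1→3 rises), coda /∅/ ok; σ2 onset /zl/ (2→4 rises), coda /∅/ ok → well-formed
/wo/ — σ1 onset /w/, coda /∅/ ok → well-formed
Well-formed: /tfo.fnu/, /do.nlo/, /dno.zlo/, /wo/ → 4.

4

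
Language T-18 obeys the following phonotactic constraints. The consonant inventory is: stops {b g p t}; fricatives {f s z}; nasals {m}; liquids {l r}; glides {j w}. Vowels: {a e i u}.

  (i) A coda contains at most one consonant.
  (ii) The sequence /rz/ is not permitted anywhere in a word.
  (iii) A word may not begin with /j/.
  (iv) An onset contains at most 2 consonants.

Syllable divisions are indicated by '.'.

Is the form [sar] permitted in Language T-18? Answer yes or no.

[sar] — σ1 onset /s/, coda /r/ ok → permitted

yes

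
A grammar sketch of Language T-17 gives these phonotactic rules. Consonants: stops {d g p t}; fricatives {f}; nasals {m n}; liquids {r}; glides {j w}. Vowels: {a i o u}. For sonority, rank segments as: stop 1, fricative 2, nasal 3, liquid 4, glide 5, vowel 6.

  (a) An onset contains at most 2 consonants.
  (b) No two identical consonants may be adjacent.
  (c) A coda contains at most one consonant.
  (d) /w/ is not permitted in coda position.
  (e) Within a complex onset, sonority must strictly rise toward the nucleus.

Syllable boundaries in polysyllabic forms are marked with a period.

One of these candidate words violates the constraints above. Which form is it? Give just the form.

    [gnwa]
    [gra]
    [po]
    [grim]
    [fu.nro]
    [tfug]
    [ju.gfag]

[gnwa]

[gnwa] — violates constraint (a): syllable 1 onset /gnw/ has 3 consonants (> 2) → illicit
[gra] — σ1 onset /gr/ (1→4 rises), coda /∅/ ok → licit
[po] — σ1 onset /p/, coda /∅/ ok → licit
[grim] — σ1 onset /gr/ (1→4 rises), coda /m/ ok → licit
[fu.nro] — σ1 onset /f/, coda /∅/ ok; σ2 onset /nr/ (3→4 rises), coda /∅/ ok → licit
[tfug] — σ1 onset /tf/ (1→2 rises), coda /g/ ok → licit
[ju.gfag] — σ1 onset /j/, coda /∅/ ok; σ2 onset /gf/ (1→2 rises), coda /g/ ok → licit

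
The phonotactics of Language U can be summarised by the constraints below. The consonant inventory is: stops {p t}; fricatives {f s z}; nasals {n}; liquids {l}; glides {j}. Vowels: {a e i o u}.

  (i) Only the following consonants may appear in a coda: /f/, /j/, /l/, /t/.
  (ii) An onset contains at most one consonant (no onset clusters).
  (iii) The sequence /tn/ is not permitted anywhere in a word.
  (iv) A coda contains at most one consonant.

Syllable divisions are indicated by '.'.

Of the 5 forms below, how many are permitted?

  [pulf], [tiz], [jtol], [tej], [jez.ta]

1

[pulf] — violates constraint (iv): syllable 1 coda /lf/ has 2 consonants (> 1) → not permitted
[tiz] — violates constraint (i): syllable 1 coda contains /z/, which is not a licensed coda consonant → not permitted
[jtol] — violates constraint (ii): syllable 1 onset /jt/ has 2 consonants (> 1) → not permitted
[tej] — σ1 onset /t/, coda /j/ ok → permitted
[jez.ta] — violates constraint (i): syllable 1 coda contains /z/, which is not a licensed coda consonant → not permitted
Permitted: [tej] → 1.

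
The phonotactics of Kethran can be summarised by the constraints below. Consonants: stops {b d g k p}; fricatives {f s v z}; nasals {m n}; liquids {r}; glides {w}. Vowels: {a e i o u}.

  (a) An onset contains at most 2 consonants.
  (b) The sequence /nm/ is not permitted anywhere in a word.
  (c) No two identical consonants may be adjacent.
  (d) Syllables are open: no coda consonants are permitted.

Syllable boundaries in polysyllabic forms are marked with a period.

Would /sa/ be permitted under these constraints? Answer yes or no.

yes

/sa/ — σ1 onset /s/, coda /∅/ ok → permitted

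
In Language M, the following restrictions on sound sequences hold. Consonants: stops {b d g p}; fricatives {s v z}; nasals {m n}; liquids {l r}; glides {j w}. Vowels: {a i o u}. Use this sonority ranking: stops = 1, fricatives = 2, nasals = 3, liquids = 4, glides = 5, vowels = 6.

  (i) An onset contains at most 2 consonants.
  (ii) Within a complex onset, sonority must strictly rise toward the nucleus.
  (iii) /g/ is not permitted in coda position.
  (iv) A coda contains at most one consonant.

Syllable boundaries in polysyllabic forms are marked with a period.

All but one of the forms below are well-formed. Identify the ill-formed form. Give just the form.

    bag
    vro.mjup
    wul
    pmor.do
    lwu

bag — violates constraint (iii): syllable 1 coda contains /g/ → ill-formed
vro.mjup — σ1 onset /vr/ (2→4 rises), coda /∅/ ok; σ2 onset /mj/ (3→5 rises), coda /p/ ok → well-formed
wul — σ1 onset /w/, coda /l/ ok → well-formed
pmor.do — σ1 onset /pm/ (1→3 rises), coda /r/ ok; σ2 onset /d/, coda /∅/ ok → well-formed
lwu — σ1 onset /lw/ (4→5 rises), coda /∅/ ok → well-formed

bag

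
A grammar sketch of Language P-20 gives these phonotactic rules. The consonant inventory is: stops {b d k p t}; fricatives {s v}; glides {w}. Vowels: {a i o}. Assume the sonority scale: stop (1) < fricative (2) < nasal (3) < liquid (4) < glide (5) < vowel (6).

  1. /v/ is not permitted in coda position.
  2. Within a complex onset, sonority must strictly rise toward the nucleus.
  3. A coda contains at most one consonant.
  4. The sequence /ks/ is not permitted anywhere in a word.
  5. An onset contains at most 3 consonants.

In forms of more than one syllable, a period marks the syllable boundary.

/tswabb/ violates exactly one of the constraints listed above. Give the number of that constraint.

/tswabb/: syllable 1 coda /bb/ has 2 consonants (> 1).
This is a violation of constraint 3: "A coda contains at most one consonant."
The remaining constraints (1, 2, 4, 5) are satisfied.

3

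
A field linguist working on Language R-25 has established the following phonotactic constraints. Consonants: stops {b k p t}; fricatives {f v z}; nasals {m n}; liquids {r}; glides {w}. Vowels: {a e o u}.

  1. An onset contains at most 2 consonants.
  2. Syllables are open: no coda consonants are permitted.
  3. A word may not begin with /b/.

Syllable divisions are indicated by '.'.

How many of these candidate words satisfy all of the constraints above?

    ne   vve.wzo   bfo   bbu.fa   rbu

ne — σ1 onset /n/, coda /∅/ ok → well-formed
vve.wzo — σ1 onset /vv/ (2C), coda /∅/ ok; σ2 onset /wz/ (2C), coda /∅/ ok → well-formed
bfo — violates constraint 3: word begins with /b/ → ill-formed
bbu.fa — violates constraint 3: word begins with /b/ → ill-formed
rbu — σ1 onset /rb/ (2C), coda /∅/ ok → well-formed
Well-formed: ne, vve.wzo, rbu → 3.

3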